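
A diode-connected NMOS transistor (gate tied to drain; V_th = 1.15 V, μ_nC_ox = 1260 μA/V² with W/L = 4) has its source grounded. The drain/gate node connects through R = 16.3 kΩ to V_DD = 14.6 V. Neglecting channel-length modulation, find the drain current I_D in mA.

I_D = 0.791 mA

With gate tied to drain, V_GS = V_DS ≥ V_GS − V_th, so the device is in saturation.
k_n = μ_nC_ox · (W/L) = 5.04 mA/V².
KCL at the drain: ½ k_n (V_GS − V_th)² = (V_DD − V_GS)/R.
Let x = V_GS − 1.15. Then 41.1 x² + x − 13.45 = 0, giving x = 0.56 V (positive root), so V_GS = 1.71 V.
I_D = (V_DD − V_GS)/R = (14.6 − 1.71) / 16.3 = 0.791 mA.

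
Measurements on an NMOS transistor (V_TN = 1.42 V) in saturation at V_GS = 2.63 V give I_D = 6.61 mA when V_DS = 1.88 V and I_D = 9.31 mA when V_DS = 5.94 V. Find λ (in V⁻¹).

With V_GS fixed, I_D ∝ (1 + λ V_DS) in saturation, so I_D2/I_D1 = (1 + λ V_DS2)/(1 + λ V_DS1).
9.31/6.61 = 1.408 = (1 + 5.94 λ)/(1 + 1.88 λ).
Solving: λ (I_D1 V_DS2 − I_D2 V_DS1) = I_D2 − I_D1, so λ = (9.31 − 6.61) / (6.61 × 5.94 − 9.31 × 1.88) = 2.7 / 21.8 = 0.124 V⁻¹.

λ = 0.124 V⁻¹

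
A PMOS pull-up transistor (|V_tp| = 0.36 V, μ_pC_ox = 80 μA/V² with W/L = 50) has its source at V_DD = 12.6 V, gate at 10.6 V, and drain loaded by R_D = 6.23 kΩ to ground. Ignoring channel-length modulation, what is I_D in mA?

I_D = 1.97 mA

V_SG = V_DD − V_G = 12.6 − 10.6 = 2 V, so V_ov = 2 − 0.36 = 1.64 V.
k_p = μ_pC_ox · (W/L) = 4 mA/V².
Assume saturation: I_D = ½ k_p V_ov² = 0.5 × 4 × 1.64² = 5.38 mA, giving V_SD = V_DD − I_D R_D = 12.6 − 5.38 × 6.23 = -20.9 V.
But -20.9 V < V_ov = 1.64 V, so the device is actually in triode.
In triode I_D = k_p[V_ov V_SD − ½ V_SD²] and I_D = (V_DD − V_SD)/R_D. Equating: 12.5 V_SD² − 41.87 V_SD + 12.6 = 0, giving V_SD = 0.334 V (the root below V_ov).
I_D = (12.6 − 0.334) / 6.23 = 1.97 mA.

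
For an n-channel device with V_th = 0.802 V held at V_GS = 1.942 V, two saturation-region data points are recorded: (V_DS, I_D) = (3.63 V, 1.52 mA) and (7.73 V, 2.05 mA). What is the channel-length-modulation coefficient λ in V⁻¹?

With V_GS fixed, I_D ∝ (1 + λ V_DS) in saturation, so I_D2/I_D1 = (1 + λ V_DS2)/(1 + λ V_DS1).
2.05/1.52 = 1.349 = (1 + 7.73 λ)/(1 + 3.63 λ).
Solving: λ (I_D1 V_DS2 − I_D2 V_DS1) = I_D2 − I_D1, so λ = (2.05 − 1.52) / (1.52 × 7.73 − 2.05 × 3.63) = 0.53 / 4.31 = 0.123 V⁻¹.

λ = 0.123 V⁻¹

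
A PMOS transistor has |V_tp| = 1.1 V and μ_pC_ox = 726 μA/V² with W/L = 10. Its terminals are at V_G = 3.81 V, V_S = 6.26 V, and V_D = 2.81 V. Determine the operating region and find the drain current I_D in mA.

V_SG = V_S − V_G = 6.26 − 3.81 = 2.45 V; V_SD = V_S − V_D = 6.26 − 2.81 = 3.45 V.
k_p = μ_pC_ox · (W/L) = 7.26 mA/V².
V_ov = V_SG − |V_tp| = 2.45 − 1.1 = 1.35 V.
Since V_SD = 3.45 V ≥ V_ov = 1.35 V, the device is in saturation.
I_D = ½ k_p V_ov² = 0.5 × 7.26 × 1.35² = 6.62 mA.

Saturation; I_D = 6.62 mA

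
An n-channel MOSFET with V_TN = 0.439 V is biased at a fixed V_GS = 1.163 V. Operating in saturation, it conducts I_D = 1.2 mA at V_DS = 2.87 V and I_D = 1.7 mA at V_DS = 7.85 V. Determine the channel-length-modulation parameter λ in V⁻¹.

λ = 0.110 V⁻¹

With V_GS fixed, I_D ∝ (1 + λ V_DS) in saturation, so I_D2/I_D1 = (1 + λ V_DS2)/(1 + λ V_DS1).
1.7/1.2 = 1.417 = (1 + 7.85 λ)/(1 + 2.87 λ).
Solving: λ (I_D1 V_DS2 − I_D2 V_DS1) = I_D2 − I_D1, so λ = (1.7 − 1.2) / (1.2 × 7.85 − 1.7 × 2.87) = 0.5 / 4.54 = 0.11 V⁻¹.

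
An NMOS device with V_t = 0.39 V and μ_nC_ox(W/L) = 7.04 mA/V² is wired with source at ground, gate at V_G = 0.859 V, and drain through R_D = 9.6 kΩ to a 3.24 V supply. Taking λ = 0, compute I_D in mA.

V_GS = V_G = 0.859 V, so V_ov = 0.859 − 0.39 = 0.469 V.
Assume saturation: I_D = ½ k_n V_ov² = 0.5 × 7.04 × 0.469² = 0.774 mA, giving V_DS = V_DD − I_D R_D = 3.24 − 0.774 × 9.6 = -4.19 V.
But -4.19 V < V_ov = 0.469 V, so the device is actually in triode.
In triode I_D = k_n[V_ov V_DS − ½ V_DS²] and I_D = (V_DD − V_DS)/R_D. Equating: 33.8 V_DS² − 32.7 V_DS + 3.24 = 0, giving V_DS = 0.112 V (the root below V_ov).
I_D = (3.24 − 0.112) / 9.6 = 0.326 mA.

I_D = 0.326 mA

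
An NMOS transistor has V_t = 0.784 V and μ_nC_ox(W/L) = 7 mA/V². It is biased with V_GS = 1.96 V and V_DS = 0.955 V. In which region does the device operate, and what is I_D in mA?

Triode; I_D = 4.67 mA

V_ov = V_GS − V_t = 1.96 − 0.784 = 1.18 V.
Since V_DS = 0.955 V < V_ov = 1.18 V, the device is in the triode region.
I_D = k_n [V_ov · V_DS − ½ V_DS²] = 7 × [1.18 × 0.955 − 0.5 × 0.955²] = 4.67 mA.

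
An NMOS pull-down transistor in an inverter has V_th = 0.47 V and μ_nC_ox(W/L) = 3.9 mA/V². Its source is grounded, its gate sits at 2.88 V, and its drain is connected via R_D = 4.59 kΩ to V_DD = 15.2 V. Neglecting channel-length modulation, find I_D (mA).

V_GS = V_G = 2.88 V, so V_ov = 2.88 − 0.47 = 2.41 V.
Assume saturation: I_D = ½ k_n V_ov² = 0.5 × 3.9 × 2.41² = 11.3 mA, giving V_DS = V_DD − I_D R_D = 15.2 − 11.3 × 4.59 = -36.8 V.
But -36.8 V < V_ov = 2.41 V, so the device is actually in triode.
In triode I_D = k_n[V_ov V_DS − ½ V_DS²] and I_D = (V_DD − V_DS)/R_D. Equating: 8.95 V_DS² − 44.14 V_DS + 15.2 = 0, giving V_DS = 0.372 V (the root below V_ov).
I_D = (15.2 − 0.372) / 4.59 = 3.23 mA.

I_D = 3.23 mA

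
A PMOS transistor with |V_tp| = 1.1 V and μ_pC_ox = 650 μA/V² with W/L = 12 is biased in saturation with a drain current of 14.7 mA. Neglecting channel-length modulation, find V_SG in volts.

V_SG = 3.04 V

k_p = μ_pC_ox · (W/L) = 7.8 mA/V².
In saturation I_D = ½ k_p (V_SG − |V_tp|)², so V_SG − |V_tp| = √(2 I_D / k_p) = √(2 × 14.7 / 7.8) = 1.94 V.
V_SG = 1.1 + 1.94 = 3.04 V.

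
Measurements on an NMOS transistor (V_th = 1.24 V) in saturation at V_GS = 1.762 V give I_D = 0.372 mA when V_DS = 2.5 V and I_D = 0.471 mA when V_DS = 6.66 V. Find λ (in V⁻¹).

λ = 0.0762 V⁻¹

With V_GS fixed, I_D ∝ (1 + λ V_DS) in saturation, so I_D2/I_D1 = (1 + λ V_DS2)/(1 + λ V_DS1).
0.471/0.372 = 1.266 = (1 + 6.66 λ)/(1 + 2.5 λ).
Solving: λ (I_D1 V_DS2 − I_D2 V_DS1) = I_D2 − I_D1, so λ = (0.471 − 0.372) / (0.372 × 6.66 − 0.471 × 2.5) = 0.099 / 1.3 = 0.0762 V⁻¹.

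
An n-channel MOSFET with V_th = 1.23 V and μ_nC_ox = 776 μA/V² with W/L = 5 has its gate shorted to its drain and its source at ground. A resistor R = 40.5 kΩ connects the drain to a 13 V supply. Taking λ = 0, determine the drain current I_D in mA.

I_D = 0.281 mA

With gate tied to drain, V_GS = V_DS ≥ V_GS − V_th, so the device is in saturation.
k_n = μ_nC_ox · (W/L) = 3.88 mA/V².
KCL at the drain: ½ k_n (V_GS − V_th)² = (V_DD − V_GS)/R.
Let x = V_GS − 1.23. Then 78.6 x² + x − 11.77 = 0, giving x = 0.381 V (positive root), so V_GS = 1.61 V.
I_D = (V_DD − V_GS)/R = (13 − 1.61) / 40.5 = 0.281 mA.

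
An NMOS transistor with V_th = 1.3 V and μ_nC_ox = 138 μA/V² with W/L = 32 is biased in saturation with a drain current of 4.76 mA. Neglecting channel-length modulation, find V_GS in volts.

k_n = μ_nC_ox · (W/L) = 4.416 mA/V².
In saturation I_D = ½ k_n (V_GS − V_th)², so V_GS − V_th = √(2 I_D / k_n) = √(2 × 4.76 / 4.416) = 1.47 V.
V_GS = 1.3 + 1.47 = 2.77 V.

V_GS = 2.77 V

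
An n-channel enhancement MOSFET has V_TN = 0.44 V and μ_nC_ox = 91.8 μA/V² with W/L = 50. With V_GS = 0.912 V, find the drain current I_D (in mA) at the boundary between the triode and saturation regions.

At the boundary V_DS = V_ov = V_GS − V_TN = 0.912 − 0.44 = 0.472 V.
k_n = μ_nC_ox · (W/L) = 4.59 mA/V².
I_D = ½ k_n V_ov² = 0.5 × 4.59 × 0.472² = 0.511 mA.

I_D = 0.511 mA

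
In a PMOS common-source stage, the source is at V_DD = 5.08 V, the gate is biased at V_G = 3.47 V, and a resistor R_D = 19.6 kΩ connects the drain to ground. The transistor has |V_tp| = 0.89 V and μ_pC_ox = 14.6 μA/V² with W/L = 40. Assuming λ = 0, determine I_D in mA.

V_SG = V_DD − V_G = 5.08 − 3.47 = 1.61 V, so V_ov = 1.61 − 0.89 = 0.72 V.
k_p = μ_pC_ox · (W/L) = 0.584 mA/V².
Assume saturation: I_D = ½ k_p V_ov² = 0.5 × 0.584 × 0.72² = 0.151 mA, giving V_SD = V_DD − I_D R_D = 5.08 − 0.151 × 19.6 = 2.11 V.
V_SD = 2.11 V ≥ V_ov = 0.72 V, confirming saturation.

I_D = 0.151 mA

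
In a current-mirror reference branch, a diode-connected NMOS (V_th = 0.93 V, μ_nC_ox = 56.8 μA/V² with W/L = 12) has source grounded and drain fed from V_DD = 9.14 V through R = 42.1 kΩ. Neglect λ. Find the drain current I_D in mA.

I_D = 0.178 mA

With gate tied to drain, V_GS = V_DS ≥ V_GS − V_th, so the device is in saturation.
k_n = μ_nC_ox · (W/L) = 0.6816 mA/V².
KCL at the drain: ½ k_n (V_GS − V_th)² = (V_DD − V_GS)/R.
Let x = V_GS − 0.93. Then 14.3 x² + x − 8.21 = 0, giving x = 0.722 V (positive root), so V_GS = 1.65 V.
I_D = (V_DD − V_GS)/R = (9.14 − 1.65) / 42.1 = 0.178 mA.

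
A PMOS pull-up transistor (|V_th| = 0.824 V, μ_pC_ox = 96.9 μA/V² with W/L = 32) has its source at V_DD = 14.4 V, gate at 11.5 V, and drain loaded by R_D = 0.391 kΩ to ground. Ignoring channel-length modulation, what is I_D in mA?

I_D = 6.68 mA

V_SG = V_DD − V_G = 14.4 − 11.5 = 2.9 V, so V_ov = 2.9 − 0.824 = 2.08 V.
k_p = μ_pC_ox · (W/L) = 3.101 mA/V².
Assume saturation: I_D = ½ k_p V_ov² = 0.5 × 3.101 × 2.08² = 6.68 mA, giving V_SD = V_DD − I_D R_D = 14.4 − 6.68 × 0.391 = 11.8 V.
V_SD = 11.8 V ≥ V_ov = 2.08 V, confirming saturation.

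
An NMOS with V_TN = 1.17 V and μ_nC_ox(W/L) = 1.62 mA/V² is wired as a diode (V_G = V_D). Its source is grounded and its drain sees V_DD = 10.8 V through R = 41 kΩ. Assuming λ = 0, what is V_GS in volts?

With gate tied to drain, V_GS = V_DS ≥ V_GS − V_TN, so the device is in saturation.
KCL at the drain: ½ k_n (V_GS − V_TN)² = (V_DD − V_GS)/R.
Let x = V_GS − 1.17. Then 33.2 x² + x − 9.63 = 0, giving x = 0.524 V (positive root), so V_GS = 1.69 V.
I_D = (V_DD − V_GS)/R = (10.8 − 1.69) / 41 = 0.222 mA.

V_GS = 1.69 V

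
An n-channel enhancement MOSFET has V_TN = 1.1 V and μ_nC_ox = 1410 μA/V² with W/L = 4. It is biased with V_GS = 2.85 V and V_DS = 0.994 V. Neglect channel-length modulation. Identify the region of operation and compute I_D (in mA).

Triode; I_D = 7.02 mA

k_n = μ_nC_ox · (W/L) = 5.64 mA/V².
V_ov = V_GS − V_TN = 2.85 − 1.1 = 1.75 V.
Since V_DS = 0.994 V < V_ov = 1.75 V, the device is in the triode region.
I_D = k_n [V_ov · V_DS − ½ V_DS²] = 5.64 × [1.75 × 0.994 − 0.5 × 0.994²] = 7.02 mA.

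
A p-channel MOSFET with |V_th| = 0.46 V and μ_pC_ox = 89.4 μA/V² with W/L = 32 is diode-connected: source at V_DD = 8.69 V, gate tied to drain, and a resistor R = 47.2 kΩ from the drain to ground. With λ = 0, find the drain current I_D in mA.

I_D = 0.167 mA

With gate tied to drain, V_SG = V_SD ≥ V_SG − |V_th|, so the device is in saturation.
k_p = μ_pC_ox · (W/L) = 2.861 mA/V².
KCL at the drain: ½ k_p (V_SG − |V_th|)² = (V_DD − V_SG)/R.
Let x = V_SG − 0.46. Then 67.5 x² + x − 8.23 = 0, giving x = 0.342 V (positive root), so V_SG = 0.802 V.
I_D = (V_DD − V_SG)/R = (8.69 − 0.802) / 47.2 = 0.167 mA.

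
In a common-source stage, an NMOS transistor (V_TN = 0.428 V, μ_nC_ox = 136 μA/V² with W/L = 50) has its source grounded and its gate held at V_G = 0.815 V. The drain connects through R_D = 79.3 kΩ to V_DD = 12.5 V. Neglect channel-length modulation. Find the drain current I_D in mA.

I_D = 0.157 mA

V_GS = V_G = 0.815 V, so V_ov = 0.815 − 0.428 = 0.387 V.
k_n = μ_nC_ox · (W/L) = 6.8 mA/V².
Assume saturation: I_D = ½ k_n V_ov² = 0.5 × 6.8 × 0.387² = 0.509 mA, giving V_DS = V_DD − I_D R_D = 12.5 − 0.509 × 79.3 = -27.9 V.
But -27.9 V < V_ov = 0.387 V, so the device is actually in triode.
In triode I_D = k_n[V_ov V_DS − ½ V_DS²] and I_D = (V_DD − V_DS)/R_D. Equating: 270 V_DS² − 209.7 V_DS + 12.5 = 0, giving V_DS = 0.0651 V (the root below V_ov).
I_D = (12.5 − 0.0651) / 79.3 = 0.157 mA.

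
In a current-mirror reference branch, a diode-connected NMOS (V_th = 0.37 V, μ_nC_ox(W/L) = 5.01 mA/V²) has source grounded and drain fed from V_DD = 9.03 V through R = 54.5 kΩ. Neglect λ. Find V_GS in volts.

With gate tied to drain, V_GS = V_DS ≥ V_GS − V_th, so the device is in saturation.
KCL at the drain: ½ k_n (V_GS − V_th)² = (V_DD − V_GS)/R.
Let x = V_GS − 0.37. Then 137 x² + x − 8.66 = 0, giving x = 0.248 V (positive root), so V_GS = 0.618 V.
I_D = (V_DD − V_GS)/R = (9.03 − 0.618) / 54.5 = 0.154 mA.

V_GS = 0.618 V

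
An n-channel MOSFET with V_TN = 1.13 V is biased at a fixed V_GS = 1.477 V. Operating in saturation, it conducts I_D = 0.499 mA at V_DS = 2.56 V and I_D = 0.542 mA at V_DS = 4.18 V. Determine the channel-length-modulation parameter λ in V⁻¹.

With V_GS fixed, I_D ∝ (1 + λ V_DS) in saturation, so I_D2/I_D1 = (1 + λ V_DS2)/(1 + λ V_DS1).
0.542/0.499 = 1.086 = (1 + 4.18 λ)/(1 + 2.56 λ).
Solving: λ (I_D1 V_DS2 − I_D2 V_DS1) = I_D2 − I_D1, so λ = (0.542 − 0.499) / (0.499 × 4.18 − 0.542 × 2.56) = 0.043 / 0.698 = 0.0616 V⁻¹.

λ = 0.0616 V⁻¹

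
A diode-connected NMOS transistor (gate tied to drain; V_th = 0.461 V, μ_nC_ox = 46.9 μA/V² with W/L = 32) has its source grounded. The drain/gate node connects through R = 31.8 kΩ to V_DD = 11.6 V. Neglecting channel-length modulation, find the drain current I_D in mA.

With gate tied to drain, V_GS = V_DS ≥ V_GS − V_th, so the device is in saturation.
k_n = μ_nC_ox · (W/L) = 1.501 mA/V².
KCL at the drain: ½ k_n (V_GS − V_th)² = (V_DD − V_GS)/R.
Let x = V_GS − 0.461. Then 23.9 x² + x − 11.14 = 0, giving x = 0.663 V (positive root), so V_GS = 1.12 V.
I_D = (V_DD − V_GS)/R = (11.6 − 1.12) / 31.8 = 0.329 mA.

I_D = 0.329 mA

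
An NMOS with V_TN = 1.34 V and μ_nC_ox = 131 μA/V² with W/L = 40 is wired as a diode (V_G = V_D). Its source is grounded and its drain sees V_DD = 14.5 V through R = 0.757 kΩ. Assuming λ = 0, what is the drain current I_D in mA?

With gate tied to drain, V_GS = V_DS ≥ V_GS − V_TN, so the device is in saturation.
k_n = μ_nC_ox · (W/L) = 5.24 mA/V².
KCL at the drain: ½ k_n (V_GS − V_TN)² = (V_DD − V_GS)/R.
Let x = V_GS − 1.34. Then 1.98 x² + x − 13.16 = 0, giving x = 2.34 V (positive root), so V_GS = 3.68 V.
I_D = (V_DD − V_GS)/R = (14.5 − 3.68) / 0.757 = 14.3 mA.

I_D = 14.3 mA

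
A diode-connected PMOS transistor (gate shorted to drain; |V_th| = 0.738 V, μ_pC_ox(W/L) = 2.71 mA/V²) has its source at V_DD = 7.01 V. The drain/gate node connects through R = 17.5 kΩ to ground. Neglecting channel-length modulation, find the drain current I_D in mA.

With gate tied to drain, V_SG = V_SD ≥ V_SG − |V_th|, so the device is in saturation.
KCL at the drain: ½ k_p (V_SG − |V_th|)² = (V_DD − V_SG)/R.
Let x = V_SG − 0.738. Then 23.7 x² + x − 6.272 = 0, giving x = 0.494 V (positive root), so V_SG = 1.23 V.
I_D = (V_DD − V_SG)/R = (7.01 − 1.23) / 17.5 = 0.33 mA.

I_D = 0.330 mA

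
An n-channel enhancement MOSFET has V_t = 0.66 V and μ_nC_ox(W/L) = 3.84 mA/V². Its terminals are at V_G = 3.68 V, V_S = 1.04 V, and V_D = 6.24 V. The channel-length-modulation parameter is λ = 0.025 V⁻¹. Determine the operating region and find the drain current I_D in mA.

Saturation; I_D = 8.51 mA

V_GS = V_G − V_S = 3.68 − 1.04 = 2.64 V; V_DS = V_D − V_S = 6.24 − 1.04 = 5.2 V.
V_ov = V_GS − V_t = 2.64 − 0.66 = 1.98 V.
Since V_DS = 5.2 V ≥ V_ov = 1.98 V, the device is in saturation.
I_D = ½ k_n V_ov² (1 + λ V_DS) = 0.5 × 3.84 × 1.98² × (1 + 0.025 × 5.2) = 8.51 mA.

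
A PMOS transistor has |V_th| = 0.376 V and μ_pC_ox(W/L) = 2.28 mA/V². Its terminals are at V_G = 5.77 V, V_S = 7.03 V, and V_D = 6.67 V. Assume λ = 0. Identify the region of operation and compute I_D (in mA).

V_SG = V_S − V_G = 7.03 − 5.77 = 1.26 V; V_SD = V_S − V_D = 7.03 − 6.67 = 0.36 V.
V_ov = V_SG − |V_th| = 1.26 − 0.376 = 0.884 V.
Since V_SD = 0.36 V < V_ov = 0.884 V, the device is in the triode region.
I_D = k_p [V_ov · V_SD − ½ V_SD²] = 2.28 × [0.884 × 0.36 − 0.5 × 0.36²] = 0.578 mA.

Triode; I_D = 0.578 mA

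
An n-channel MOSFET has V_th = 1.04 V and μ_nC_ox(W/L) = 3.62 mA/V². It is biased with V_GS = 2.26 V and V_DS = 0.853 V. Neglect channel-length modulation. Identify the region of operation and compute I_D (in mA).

Triode; I_D = 2.45 mA

V_ov = V_GS − V_th = 2.26 − 1.04 = 1.22 V.
Since V_DS = 0.853 V < V_ov = 1.22 V, the device is in the triode region.
I_D = k_n [V_ov · V_DS − ½ V_DS²] = 3.62 × [1.22 × 0.853 − 0.5 × 0.853²] = 2.45 mA.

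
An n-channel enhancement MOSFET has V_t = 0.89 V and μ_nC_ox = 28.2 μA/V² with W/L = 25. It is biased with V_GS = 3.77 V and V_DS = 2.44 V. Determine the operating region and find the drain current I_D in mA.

Triode; I_D = 2.86 mA

k_n = μ_nC_ox · (W/L) = 0.705 mA/V².
V_ov = V_GS − V_t = 3.77 − 0.89 = 2.88 V.
Since V_DS = 2.44 V < V_ov = 2.88 V, the device is in the triode region.
I_D = k_n [V_ov · V_DS − ½ V_DS²] = 0.705 × [2.88 × 2.44 − 0.5 × 2.44²] = 2.86 mA.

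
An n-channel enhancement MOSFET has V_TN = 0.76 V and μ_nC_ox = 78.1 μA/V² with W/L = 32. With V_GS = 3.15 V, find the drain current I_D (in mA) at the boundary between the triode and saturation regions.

At the boundary V_DS = V_ov = V_GS − V_TN = 3.15 − 0.76 = 2.39 V.
k_n = μ_nC_ox · (W/L) = 2.499 mA/V².
I_D = ½ k_n V_ov² = 0.5 × 2.499 × 2.39² = 7.14 mA.

I_D = 7.14 mA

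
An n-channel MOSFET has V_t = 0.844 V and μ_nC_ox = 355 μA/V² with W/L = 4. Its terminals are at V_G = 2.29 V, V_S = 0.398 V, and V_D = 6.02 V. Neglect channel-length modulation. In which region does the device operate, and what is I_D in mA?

Saturation; I_D = 0.780 mA

V_GS = V_G − V_S = 2.29 − 0.398 = 1.89 V; V_DS = V_D − V_S = 6.02 − 0.398 = 5.62 V.
k_n = μ_nC_ox · (W/L) = 1.42 mA/V².
V_ov = V_GS − V_t = 1.89 − 0.844 = 1.05 V.
Since V_DS = 5.62 V ≥ V_ov = 1.05 V, the device is in saturation.
I_D = ½ k_n V_ov² = 0.5 × 1.42 × 1.05² = 0.78 mA.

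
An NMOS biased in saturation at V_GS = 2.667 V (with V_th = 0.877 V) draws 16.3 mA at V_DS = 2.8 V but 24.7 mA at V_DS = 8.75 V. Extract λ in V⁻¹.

With V_GS fixed, I_D ∝ (1 + λ V_DS) in saturation, so I_D2/I_D1 = (1 + λ V_DS2)/(1 + λ V_DS1).
24.7/16.3 = 1.515 = (1 + 8.75 λ)/(1 + 2.8 λ).
Solving: λ (I_D1 V_DS2 − I_D2 V_DS1) = I_D2 − I_D1, so λ = (24.7 − 16.3) / (16.3 × 8.75 − 24.7 × 2.8) = 8.4 / 73.5 = 0.114 V⁻¹.

λ = 0.114 V⁻¹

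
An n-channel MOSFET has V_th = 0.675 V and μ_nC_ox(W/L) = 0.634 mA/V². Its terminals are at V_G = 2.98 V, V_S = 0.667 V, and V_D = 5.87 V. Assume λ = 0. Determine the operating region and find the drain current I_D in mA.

V_GS = V_G − V_S = 2.98 − 0.667 = 2.31 V; V_DS = V_D − V_S = 5.87 − 0.667 = 5.2 V.
V_ov = V_GS − V_th = 2.31 − 0.675 = 1.64 V.
Since V_DS = 5.2 V ≥ V_ov = 1.64 V, the device is in saturation.
I_D = ½ k_n V_ov² = 0.5 × 0.634 × 1.64² = 0.851 mA.

Saturation; I_D = 0.851 mA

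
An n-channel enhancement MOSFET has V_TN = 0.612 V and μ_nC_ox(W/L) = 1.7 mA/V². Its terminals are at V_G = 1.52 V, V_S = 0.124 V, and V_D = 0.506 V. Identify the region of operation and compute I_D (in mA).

Triode; I_D = 0.385 mA

V_GS = V_G − V_S = 1.52 − 0.124 = 1.4 V; V_DS = V_D − V_S = 0.506 − 0.124 = 0.382 V.
V_ov = V_GS − V_TN = 1.4 − 0.612 = 0.784 V.
Since V_DS = 0.382 V < V_ov = 0.784 V, the device is in the triode region.
I_D = k_n [V_ov · V_DS − ½ V_DS²] = 1.7 × [0.784 × 0.382 − 0.5 × 0.382²] = 0.385 mA.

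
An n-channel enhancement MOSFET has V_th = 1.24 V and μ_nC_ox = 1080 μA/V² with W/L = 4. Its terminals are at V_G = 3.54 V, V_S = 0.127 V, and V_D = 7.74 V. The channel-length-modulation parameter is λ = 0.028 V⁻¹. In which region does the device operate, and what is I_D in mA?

V_GS = V_G − V_S = 3.54 − 0.127 = 3.41 V; V_DS = V_D − V_S = 7.74 − 0.127 = 7.61 V.
k_n = μ_nC_ox · (W/L) = 4.32 mA/V².
V_ov = V_GS − V_th = 3.41 − 1.24 = 2.17 V.
Since V_DS = 7.61 V ≥ V_ov = 2.17 V, the device is in saturation.
I_D = ½ k_n V_ov² (1 + λ V_DS) = 0.5 × 4.32 × 2.17² × (1 + 0.028 × 7.61) = 12.4 mA.

Saturation; I_D = 12.4 mA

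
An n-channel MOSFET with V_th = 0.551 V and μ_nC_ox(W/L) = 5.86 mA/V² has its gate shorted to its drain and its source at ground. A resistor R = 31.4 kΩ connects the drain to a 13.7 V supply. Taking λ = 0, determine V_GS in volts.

With gate tied to drain, V_GS = V_DS ≥ V_GS − V_th, so the device is in saturation.
KCL at the drain: ½ k_n (V_GS − V_th)² = (V_DD − V_GS)/R.
Let x = V_GS − 0.551. Then 92 x² + x − 13.15 = 0, giving x = 0.373 V (positive root), so V_GS = 0.924 V.
I_D = (V_DD − V_GS)/R = (13.7 − 0.924) / 31.4 = 0.407 mA.

V_GS = 0.924 V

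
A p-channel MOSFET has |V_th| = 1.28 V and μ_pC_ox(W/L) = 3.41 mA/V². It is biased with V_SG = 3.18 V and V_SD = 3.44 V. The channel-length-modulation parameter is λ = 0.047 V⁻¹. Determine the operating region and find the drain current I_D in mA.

V_ov = V_SG − |V_th| = 3.18 − 1.28 = 1.9 V.
Since V_SD = 3.44 V ≥ V_ov = 1.9 V, the device is in saturation.
I_D = ½ k_p V_ov² (1 + λ V_SD) = 0.5 × 3.41 × 1.9² × (1 + 0.047 × 3.44) = 7.15 mA.

Saturation; I_D = 7.15 mA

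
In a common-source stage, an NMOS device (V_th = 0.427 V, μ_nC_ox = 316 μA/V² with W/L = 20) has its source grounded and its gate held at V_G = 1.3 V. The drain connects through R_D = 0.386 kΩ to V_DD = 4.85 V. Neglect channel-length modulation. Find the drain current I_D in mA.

I_D = 2.41 mA

V_GS = V_G = 1.3 V, so V_ov = 1.3 − 0.427 = 0.873 V.
k_n = μ_nC_ox · (W/L) = 6.32 mA/V².
Assume saturation: I_D = ½ k_n V_ov² = 0.5 × 6.32 × 0.873² = 2.41 mA, giving V_DS = V_DD − I_D R_D = 4.85 − 2.41 × 0.386 = 3.92 V.
V_DS = 3.92 V ≥ V_ov = 0.873 V, confirming saturation.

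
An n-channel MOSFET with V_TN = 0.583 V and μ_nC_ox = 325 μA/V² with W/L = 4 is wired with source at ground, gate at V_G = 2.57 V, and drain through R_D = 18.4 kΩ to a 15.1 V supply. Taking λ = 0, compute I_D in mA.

I_D = 0.802 mA

V_GS = V_G = 2.57 V, so V_ov = 2.57 − 0.583 = 1.99 V.
k_n = μ_nC_ox · (W/L) = 1.3 mA/V².
Assume saturation: I_D = ½ k_n V_ov² = 0.5 × 1.3 × 1.99² = 2.57 mA, giving V_DS = V_DD − I_D R_D = 15.1 − 2.57 × 18.4 = -32.1 V.
But -32.1 V < V_ov = 1.99 V, so the device is actually in triode.
In triode I_D = k_n[V_ov V_DS − ½ V_DS²] and I_D = (V_DD − V_DS)/R_D. Equating: 12 V_DS² − 48.53 V_DS + 15.1 = 0, giving V_DS = 0.34 V (the root below V_ov).
I_D = (15.1 − 0.34) / 18.4 = 0.802 mA.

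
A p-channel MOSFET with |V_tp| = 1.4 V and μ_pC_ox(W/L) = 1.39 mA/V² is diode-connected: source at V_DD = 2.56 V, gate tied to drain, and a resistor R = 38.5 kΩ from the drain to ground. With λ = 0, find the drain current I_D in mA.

I_D = 0.0252 mA

With gate tied to drain, V_SG = V_SD ≥ V_SG − |V_tp|, so the device is in saturation.
KCL at the drain: ½ k_p (V_SG − |V_tp|)² = (V_DD − V_SG)/R.
Let x = V_SG − 1.4. Then 26.8 x² + x − 1.16 = 0, giving x = 0.19 V (positive root), so V_SG = 1.59 V.
I_D = (V_DD − V_SG)/R = (2.56 − 1.59) / 38.5 = 0.0252 mA.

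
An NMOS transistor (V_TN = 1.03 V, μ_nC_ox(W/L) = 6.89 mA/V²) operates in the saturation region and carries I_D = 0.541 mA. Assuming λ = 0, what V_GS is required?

In saturation I_D = ½ k_n (V_GS − V_TN)², so V_GS − V_TN = √(2 I_D / k_n) = √(2 × 0.541 / 6.89) = 0.396 V.
V_GS = 1.03 + 0.396 = 1.43 V.

V_GS = 1.43 V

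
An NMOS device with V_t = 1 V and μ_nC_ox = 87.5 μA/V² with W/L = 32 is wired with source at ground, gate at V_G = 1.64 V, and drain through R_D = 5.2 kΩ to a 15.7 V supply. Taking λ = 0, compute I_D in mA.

V_GS = V_G = 1.64 V, so V_ov = 1.64 − 1 = 0.64 V.
k_n = μ_nC_ox · (W/L) = 2.8 mA/V².
Assume saturation: I_D = ½ k_n V_ov² = 0.5 × 2.8 × 0.64² = 0.573 mA, giving V_DS = V_DD − I_D R_D = 15.7 − 0.573 × 5.2 = 12.7 V.
V_DS = 12.7 V ≥ V_ov = 0.64 V, confirming saturation.

I_D = 0.573 mA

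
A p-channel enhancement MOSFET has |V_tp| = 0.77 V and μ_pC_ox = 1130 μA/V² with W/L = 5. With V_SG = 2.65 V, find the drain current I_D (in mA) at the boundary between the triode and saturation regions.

I_D = 9.98 mA

At the boundary V_SD = V_ov = V_SG − |V_tp| = 2.65 − 0.77 = 1.88 V.
k_p = μ_pC_ox · (W/L) = 5.65 mA/V².
I_D = ½ k_p V_ov² = 0.5 × 5.65 × 1.88² = 9.98 mA.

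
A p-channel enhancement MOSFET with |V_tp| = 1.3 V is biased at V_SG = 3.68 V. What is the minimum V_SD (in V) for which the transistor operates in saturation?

V_SD,sat = 2.38 V

The boundary between triode and saturation is V_SD = V_SG − |V_tp| = V_ov.
V_ov = 3.68 − 1.3 = 2.38 V.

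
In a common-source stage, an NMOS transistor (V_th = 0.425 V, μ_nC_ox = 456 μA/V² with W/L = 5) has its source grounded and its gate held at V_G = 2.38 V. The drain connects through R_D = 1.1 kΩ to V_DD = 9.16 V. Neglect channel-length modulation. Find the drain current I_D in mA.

I_D = 4.36 mA

V_GS = V_G = 2.38 V, so V_ov = 2.38 − 0.425 = 1.95 V.
k_n = μ_nC_ox · (W/L) = 2.28 mA/V².
Assume saturation: I_D = ½ k_n V_ov² = 0.5 × 2.28 × 1.95² = 4.36 mA, giving V_DS = V_DD − I_D R_D = 9.16 − 4.36 × 1.1 = 4.37 V.
V_DS = 4.37 V ≥ V_ov = 1.95 V, confirming saturation.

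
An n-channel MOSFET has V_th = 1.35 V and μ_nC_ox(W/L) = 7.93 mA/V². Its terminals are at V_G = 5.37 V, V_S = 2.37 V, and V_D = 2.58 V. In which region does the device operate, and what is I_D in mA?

Triode; I_D = 2.57 mA

V_GS = V_G − V_S = 5.37 − 2.37 = 3 V; V_DS = V_D − V_S = 2.58 − 2.37 = 0.21 V.
V_ov = V_GS − V_th = 3 − 1.35 = 1.65 V.
Since V_DS = 0.21 V < V_ov = 1.65 V, the device is in the triode region.
I_D = k_n [V_ov · V_DS − ½ V_DS²] = 7.93 × [1.65 × 0.21 − 0.5 × 0.21²] = 2.57 mA.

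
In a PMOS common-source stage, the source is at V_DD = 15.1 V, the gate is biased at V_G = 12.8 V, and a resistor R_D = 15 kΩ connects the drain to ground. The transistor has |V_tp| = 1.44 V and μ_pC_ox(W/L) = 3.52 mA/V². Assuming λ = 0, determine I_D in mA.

V_SG = V_DD − V_G = 15.1 − 12.8 = 2.3 V, so V_ov = 2.3 − 1.44 = 0.86 V.
Assume saturation: I_D = ½ k_p V_ov² = 0.5 × 3.52 × 0.86² = 1.3 mA, giving V_SD = V_DD − I_D R_D = 15.1 − 1.3 × 15 = -4.43 V.
But -4.43 V < V_ov = 0.86 V, so the device is actually in triode.
In triode I_D = k_p[V_ov V_SD − ½ V_SD²] and I_D = (V_DD − V_SD)/R_D. Equating: 26.4 V_SD² − 46.41 V_SD + 15.1 = 0, giving V_SD = 0.431 V (the root below V_ov).
I_D = (15.1 − 0.431) / 15 = 0.978 mA.

I_D = 0.978 mA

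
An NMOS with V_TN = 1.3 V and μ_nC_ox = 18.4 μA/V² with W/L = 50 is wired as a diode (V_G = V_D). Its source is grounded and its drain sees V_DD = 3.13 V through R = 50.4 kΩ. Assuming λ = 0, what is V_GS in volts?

With gate tied to drain, V_GS = V_DS ≥ V_GS − V_TN, so the device is in saturation.
k_n = μ_nC_ox · (W/L) = 0.92 mA/V².
KCL at the drain: ½ k_n (V_GS − V_TN)² = (V_DD − V_GS)/R.
Let x = V_GS − 1.3. Then 23.2 x² + x − 1.83 = 0, giving x = 0.26 V (positive root), so V_GS = 1.56 V.
I_D = (V_DD − V_GS)/R = (3.13 − 1.56) / 50.4 = 0.0311 mA.

V_GS = 1.56 V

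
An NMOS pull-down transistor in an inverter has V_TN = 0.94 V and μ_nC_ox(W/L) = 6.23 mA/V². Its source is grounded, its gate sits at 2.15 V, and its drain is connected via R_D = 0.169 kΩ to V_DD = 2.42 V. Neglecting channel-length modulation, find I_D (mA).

I_D = 4.56 mA

V_GS = V_G = 2.15 V, so V_ov = 2.15 − 0.94 = 1.21 V.
Assume saturation: I_D = ½ k_n V_ov² = 0.5 × 6.23 × 1.21² = 4.56 mA, giving V_DS = V_DD − I_D R_D = 2.42 − 4.56 × 0.169 = 1.65 V.
V_DS = 1.65 V ≥ V_ov = 1.21 V, confirming saturation.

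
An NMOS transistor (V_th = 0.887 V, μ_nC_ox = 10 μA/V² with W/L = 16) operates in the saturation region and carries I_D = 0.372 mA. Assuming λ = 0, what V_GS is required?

V_GS = 3.04 V

k_n = μ_nC_ox · (W/L) = 0.16 mA/V².
In saturation I_D = ½ k_n (V_GS − V_th)², so V_GS − V_th = √(2 I_D / k_n) = √(2 × 0.372 / 0.16) = 2.16 V.
V_GS = 0.887 + 2.16 = 3.04 V.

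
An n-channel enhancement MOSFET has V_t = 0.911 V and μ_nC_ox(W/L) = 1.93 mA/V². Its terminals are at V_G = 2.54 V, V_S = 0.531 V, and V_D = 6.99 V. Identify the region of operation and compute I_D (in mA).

Saturation; I_D = 1.16 mA

V_GS = V_G − V_S = 2.54 − 0.531 = 2.01 V; V_DS = V_D − V_S = 6.99 − 0.531 = 6.46 V.
V_ov = V_GS − V_t = 2.01 − 0.911 = 1.1 V.
Since V_DS = 6.46 V ≥ V_ov = 1.1 V, the device is in saturation.
I_D = ½ k_n V_ov² = 0.5 × 1.93 × 1.1² = 1.16 mA.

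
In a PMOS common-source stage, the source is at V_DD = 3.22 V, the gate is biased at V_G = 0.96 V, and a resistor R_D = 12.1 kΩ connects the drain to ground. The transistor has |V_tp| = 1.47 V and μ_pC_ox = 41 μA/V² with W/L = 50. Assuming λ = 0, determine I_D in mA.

V_SG = V_DD − V_G = 3.22 − 0.96 = 2.26 V, so V_ov = 2.26 − 1.47 = 0.79 V.
k_p = μ_pC_ox · (W/L) = 2.05 mA/V².
Assume saturation: I_D = ½ k_p V_ov² = 0.5 × 2.05 × 0.79² = 0.64 mA, giving V_SD = V_DD − I_D R_D = 3.22 − 0.64 × 12.1 = -4.52 V.
But -4.52 V < V_ov = 0.79 V, so the device is actually in triode.
In triode I_D = k_p[V_ov V_SD − ½ V_SD²] and I_D = (V_DD − V_SD)/R_D. Equating: 12.4 V_SD² − 20.6 V_SD + 3.22 = 0, giving V_SD = 0.175 V (the root below V_ov).
I_D = (3.22 − 0.175) / 12.1 = 0.252 mA.

I_D = 0.252 mA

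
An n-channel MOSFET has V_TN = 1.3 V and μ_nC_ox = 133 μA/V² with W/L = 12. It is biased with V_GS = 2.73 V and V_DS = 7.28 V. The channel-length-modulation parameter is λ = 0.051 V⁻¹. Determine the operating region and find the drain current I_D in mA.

Saturation; I_D = 2.24 mA

k_n = μ_nC_ox · (W/L) = 1.596 mA/V².
V_ov = V_GS − V_TN = 2.73 − 1.3 = 1.43 V.
Since V_DS = 7.28 V ≥ V_ov = 1.43 V, the device is in saturation.
I_D = ½ k_n V_ov² (1 + λ V_DS) = 0.5 × 1.596 × 1.43² × (1 + 0.051 × 7.28) = 2.24 mA.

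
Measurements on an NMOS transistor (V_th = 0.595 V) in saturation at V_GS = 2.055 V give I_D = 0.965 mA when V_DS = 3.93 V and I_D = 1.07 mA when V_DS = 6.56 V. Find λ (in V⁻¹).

λ = 0.0494 V⁻¹

With V_GS fixed, I_D ∝ (1 + λ V_DS) in saturation, so I_D2/I_D1 = (1 + λ V_DS2)/(1 + λ V_DS1).
1.07/0.965 = 1.109 = (1 + 6.56 λ)/(1 + 3.93 λ).
Solving: λ (I_D1 V_DS2 − I_D2 V_DS1) = I_D2 − I_D1, so λ = (1.07 − 0.965) / (0.965 × 6.56 − 1.07 × 3.93) = 0.105 / 2.13 = 0.0494 V⁻¹.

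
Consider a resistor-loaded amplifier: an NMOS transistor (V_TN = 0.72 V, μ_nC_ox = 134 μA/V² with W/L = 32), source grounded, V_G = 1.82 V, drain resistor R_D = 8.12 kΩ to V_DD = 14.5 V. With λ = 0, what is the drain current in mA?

I_D = 1.73 mA

V_GS = V_G = 1.82 V, so V_ov = 1.82 − 0.72 = 1.1 V.
k_n = μ_nC_ox · (W/L) = 4.288 mA/V².
Assume saturation: I_D = ½ k_n V_ov² = 0.5 × 4.288 × 1.1² = 2.59 mA, giving V_DS = V_DD − I_D R_D = 14.5 − 2.59 × 8.12 = -6.57 V.
But -6.57 V < V_ov = 1.1 V, so the device is actually in triode.
In triode I_D = k_n[V_ov V_DS − ½ V_DS²] and I_D = (V_DD − V_DS)/R_D. Equating: 17.4 V_DS² − 39.3 V_DS + 14.5 = 0, giving V_DS = 0.465 V (the root below V_ov).
I_D = (14.5 − 0.465) / 8.12 = 1.73 mA.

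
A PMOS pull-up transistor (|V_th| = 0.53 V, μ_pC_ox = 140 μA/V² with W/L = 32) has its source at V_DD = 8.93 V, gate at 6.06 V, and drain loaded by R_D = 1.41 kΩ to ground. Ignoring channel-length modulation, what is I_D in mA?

V_SG = V_DD − V_G = 8.93 − 6.06 = 2.87 V, so V_ov = 2.87 − 0.53 = 2.34 V.
k_p = μ_pC_ox · (W/L) = 4.48 mA/V².
Assume saturation: I_D = ½ k_p V_ov² = 0.5 × 4.48 × 2.34² = 12.3 mA, giving V_SD = V_DD − I_D R_D = 8.93 − 12.3 × 1.41 = -8.36 V.
But -8.36 V < V_ov = 2.34 V, so the device is actually in triode.
In triode I_D = k_p[V_ov V_SD − ½ V_SD²] and I_D = (V_DD − V_SD)/R_D. Equating: 3.16 V_SD² − 15.78 V_SD + 8.93 = 0, giving V_SD = 0.651 V (the root below V_ov).
I_D = (8.93 − 0.651) / 1.41 = 5.87 mA.

I_D = 5.87 mA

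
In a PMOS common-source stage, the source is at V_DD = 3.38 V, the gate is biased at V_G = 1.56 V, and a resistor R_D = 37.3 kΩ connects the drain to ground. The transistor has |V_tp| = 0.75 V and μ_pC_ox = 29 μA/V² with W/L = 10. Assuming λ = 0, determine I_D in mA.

V_SG = V_DD − V_G = 3.38 − 1.56 = 1.82 V, so V_ov = 1.82 − 0.75 = 1.07 V.
k_p = μ_pC_ox · (W/L) = 0.29 mA/V².
Assume saturation: I_D = ½ k_p V_ov² = 0.5 × 0.29 × 1.07² = 0.166 mA, giving V_SD = V_DD − I_D R_D = 3.38 − 0.166 × 37.3 = -2.81 V.
But -2.81 V < V_ov = 1.07 V, so the device is actually in triode.
In triode I_D = k_p[V_ov V_SD − ½ V_SD²] and I_D = (V_DD − V_SD)/R_D. Equating: 5.41 V_SD² − 12.57 V_SD + 3.38 = 0, giving V_SD = 0.31 V (the root below V_ov).
I_D = (3.38 − 0.31) / 37.3 = 0.0823 mA.

I_D = 0.0823 mA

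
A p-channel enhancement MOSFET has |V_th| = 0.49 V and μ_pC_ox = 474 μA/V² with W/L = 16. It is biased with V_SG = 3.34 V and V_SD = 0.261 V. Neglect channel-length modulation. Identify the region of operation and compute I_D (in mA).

Triode; I_D = 5.38 mA

k_p = μ_pC_ox · (W/L) = 7.584 mA/V².
V_ov = V_SG − |V_th| = 3.34 − 0.49 = 2.85 V.
Since V_SD = 0.261 V < V_ov = 2.85 V, the device is in the triode region.
I_D = k_p [V_ov · V_SD − ½ V_SD²] = 7.584 × [2.85 × 0.261 − 0.5 × 0.261²] = 5.38 mA.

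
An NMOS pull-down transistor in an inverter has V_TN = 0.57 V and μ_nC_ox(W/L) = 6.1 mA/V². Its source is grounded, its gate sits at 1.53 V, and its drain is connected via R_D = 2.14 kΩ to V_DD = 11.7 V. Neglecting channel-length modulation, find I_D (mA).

V_GS = V_G = 1.53 V, so V_ov = 1.53 − 0.57 = 0.96 V.
Assume saturation: I_D = ½ k_n V_ov² = 0.5 × 6.1 × 0.96² = 2.81 mA, giving V_DS = V_DD − I_D R_D = 11.7 − 2.81 × 2.14 = 5.68 V.
V_DS = 5.68 V ≥ V_ov = 0.96 V, confirming saturation.

I_D = 2.81 mA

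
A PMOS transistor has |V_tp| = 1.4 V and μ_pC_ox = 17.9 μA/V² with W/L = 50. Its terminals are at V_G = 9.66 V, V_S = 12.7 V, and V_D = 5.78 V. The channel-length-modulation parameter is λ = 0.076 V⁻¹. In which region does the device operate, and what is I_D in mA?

V_SG = V_S − V_G = 12.7 − 9.66 = 3.04 V; V_SD = V_S − V_D = 12.7 − 5.78 = 6.92 V.
k_p = μ_pC_ox · (W/L) = 0.895 mA/V².
V_ov = V_SG − |V_tp| = 3.04 − 1.4 = 1.64 V.
Since V_SD = 6.92 V ≥ V_ov = 1.64 V, the device is in saturation.
I_D = ½ k_p V_ov² (1 + λ V_SD) = 0.5 × 0.895 × 1.64² × (1 + 0.076 × 6.92) = 1.84 mA.

Saturation; I_D = 1.84 mA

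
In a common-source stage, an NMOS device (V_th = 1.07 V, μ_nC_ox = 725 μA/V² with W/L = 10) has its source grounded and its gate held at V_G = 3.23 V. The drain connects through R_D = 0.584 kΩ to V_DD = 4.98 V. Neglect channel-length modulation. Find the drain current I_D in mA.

I_D = 7.58 mA

V_GS = V_G = 3.23 V, so V_ov = 3.23 − 1.07 = 2.16 V.
k_n = μ_nC_ox · (W/L) = 7.25 mA/V².
Assume saturation: I_D = ½ k_n V_ov² = 0.5 × 7.25 × 2.16² = 16.9 mA, giving V_DS = V_DD − I_D R_D = 4.98 − 16.9 × 0.584 = -4.9 V.
But -4.9 V < V_ov = 2.16 V, so the device is actually in triode.
In triode I_D = k_n[V_ov V_DS − ½ V_DS²] and I_D = (V_DD − V_DS)/R_D. Equating: 2.12 V_DS² − 10.15 V_DS + 4.98 = 0, giving V_DS = 0.555 V (the root below V_ov).
I_D = (4.98 − 0.555) / 0.584 = 7.58 mA.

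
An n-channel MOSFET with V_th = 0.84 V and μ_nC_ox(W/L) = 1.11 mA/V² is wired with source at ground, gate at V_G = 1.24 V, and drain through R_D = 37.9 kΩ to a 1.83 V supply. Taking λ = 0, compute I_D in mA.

I_D = 0.0451 mA

V_GS = V_G = 1.24 V, so V_ov = 1.24 − 0.84 = 0.4 V.
Assume saturation: I_D = ½ k_n V_ov² = 0.5 × 1.11 × 0.4² = 0.0888 mA, giving V_DS = V_DD − I_D R_D = 1.83 − 0.0888 × 37.9 = -1.54 V.
But -1.54 V < V_ov = 0.4 V, so the device is actually in triode.
In triode I_D = k_n[V_ov V_DS − ½ V_DS²] and I_D = (V_DD − V_DS)/R_D. Equating: 21 V_DS² − 17.83 V_DS + 1.83 = 0, giving V_DS = 0.119 V (the root below V_ov).
I_D = (1.83 − 0.119) / 37.9 = 0.0451 mA.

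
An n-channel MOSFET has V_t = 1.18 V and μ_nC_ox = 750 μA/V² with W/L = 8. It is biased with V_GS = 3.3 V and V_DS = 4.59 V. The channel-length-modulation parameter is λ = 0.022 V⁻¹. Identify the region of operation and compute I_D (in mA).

k_n = μ_nC_ox · (W/L) = 6 mA/V².
V_ov = V_GS − V_t = 3.3 − 1.18 = 2.12 V.
Since V_DS = 4.59 V ≥ V_ov = 2.12 V, the device is in saturation.
I_D = ½ k_n V_ov² (1 + λ V_DS) = 0.5 × 6 × 2.12² × (1 + 0.022 × 4.59) = 14.8 mA.

Saturation; I_D = 14.8 mA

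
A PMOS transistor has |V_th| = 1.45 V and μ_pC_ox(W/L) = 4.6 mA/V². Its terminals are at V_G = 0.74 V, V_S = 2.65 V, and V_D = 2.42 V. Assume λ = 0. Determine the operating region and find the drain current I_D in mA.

Triode; I_D = 0.365 mA

V_SG = V_S − V_G = 2.65 − 0.74 = 1.91 V; V_SD = V_S − V_D = 2.65 − 2.42 = 0.23 V.
V_ov = V_SG − |V_th| = 1.91 − 1.45 = 0.46 V.
Since V_SD = 0.23 V < V_ov = 0.46 V, the device is in the triode region.
I_D = k_p [V_ov · V_SD − ½ V_SD²] = 4.6 × [0.46 × 0.23 − 0.5 × 0.23²] = 0.365 mA.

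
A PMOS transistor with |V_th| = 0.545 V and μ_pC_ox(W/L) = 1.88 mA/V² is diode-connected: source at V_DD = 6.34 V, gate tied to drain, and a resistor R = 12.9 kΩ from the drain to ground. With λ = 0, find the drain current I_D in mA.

I_D = 0.399 mA

With gate tied to drain, V_SG = V_SD ≥ V_SG − |V_th|, so the device is in saturation.
KCL at the drain: ½ k_p (V_SG − |V_th|)² = (V_DD − V_SG)/R.
Let x = V_SG − 0.545. Then 12.1 x² + x − 5.795 = 0, giving x = 0.651 V (positive root), so V_SG = 1.2 V.
I_D = (V_DD − V_SG)/R = (6.34 − 1.2) / 12.9 = 0.399 mA.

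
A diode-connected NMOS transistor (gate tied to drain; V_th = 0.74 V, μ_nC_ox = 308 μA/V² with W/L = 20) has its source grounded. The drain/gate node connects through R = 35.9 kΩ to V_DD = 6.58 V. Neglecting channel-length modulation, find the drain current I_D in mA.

I_D = 0.156 mA

With gate tied to drain, V_GS = V_DS ≥ V_GS − V_th, so the device is in saturation.
k_n = μ_nC_ox · (W/L) = 6.16 mA/V².
KCL at the drain: ½ k_n (V_GS − V_th)² = (V_DD − V_GS)/R.
Let x = V_GS − 0.74. Then 111 x² + x − 5.84 = 0, giving x = 0.225 V (positive root), so V_GS = 0.965 V.
I_D = (V_DD − V_GS)/R = (6.58 − 0.965) / 35.9 = 0.156 mA.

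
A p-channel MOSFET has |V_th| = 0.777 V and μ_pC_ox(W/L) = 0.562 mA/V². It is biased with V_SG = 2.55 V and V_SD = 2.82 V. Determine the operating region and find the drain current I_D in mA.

V_ov = V_SG − |V_th| = 2.55 − 0.777 = 1.77 V.
Since V_SD = 2.82 V ≥ V_ov = 1.77 V, the device is in saturation.
I_D = ½ k_p V_ov² = 0.5 × 0.562 × 1.77² = 0.883 mA.

Saturation; I_D = 0.883 mA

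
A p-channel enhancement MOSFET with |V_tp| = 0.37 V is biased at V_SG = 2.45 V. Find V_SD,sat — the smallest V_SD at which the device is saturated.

The boundary between triode and saturation is V_SD = V_SG − |V_tp| = V_ov.
V_ov = 2.45 − 0.37 = 2.08 V.

V_SD,sat = 2.08 V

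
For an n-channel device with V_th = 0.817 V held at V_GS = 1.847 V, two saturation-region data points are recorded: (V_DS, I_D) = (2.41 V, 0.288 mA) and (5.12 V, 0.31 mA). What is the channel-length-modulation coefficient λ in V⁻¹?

λ = 0.0302 V⁻¹

With V_GS fixed, I_D ∝ (1 + λ V_DS) in saturation, so I_D2/I_D1 = (1 + λ V_DS2)/(1 + λ V_DS1).
0.31/0.288 = 1.076 = (1 + 5.12 λ)/(1 + 2.41 λ).
Solving: λ (I_D1 V_DS2 − I_D2 V_DS1) = I_D2 − I_D1, so λ = (0.31 − 0.288) / (0.288 × 5.12 − 0.31 × 2.41) = 0.022 / 0.727 = 0.0302 V⁻¹.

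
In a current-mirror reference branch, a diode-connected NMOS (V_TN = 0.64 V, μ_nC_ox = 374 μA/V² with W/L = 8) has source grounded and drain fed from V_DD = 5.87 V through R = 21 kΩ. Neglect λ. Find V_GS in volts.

With gate tied to drain, V_GS = V_DS ≥ V_GS − V_TN, so the device is in saturation.
k_n = μ_nC_ox · (W/L) = 2.992 mA/V².
KCL at the drain: ½ k_n (V_GS − V_TN)² = (V_DD − V_GS)/R.
Let x = V_GS − 0.64. Then 31.4 x² + x − 5.23 = 0, giving x = 0.392 V (positive root), so V_GS = 1.03 V.
I_D = (V_DD − V_GS)/R = (5.87 − 1.03) / 21 = 0.23 mA.

V_GS = 1.03 V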